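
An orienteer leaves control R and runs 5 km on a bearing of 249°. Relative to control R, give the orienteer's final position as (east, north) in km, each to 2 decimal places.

Leg 1 (249°, 5 km): east 5 sin 249° = -4.67, north 5 cos 249° = -1.79
Summing: -4.67 km east, -1.79 km north → (-4.67, -1.79).

(-4.67, -1.79)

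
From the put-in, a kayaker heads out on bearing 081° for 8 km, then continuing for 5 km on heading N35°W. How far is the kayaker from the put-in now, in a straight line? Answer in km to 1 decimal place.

7.3 km

Leg 1 (081°, 8 km): east 8 sin 81° = 7.90, north 8 cos 81° = 1.25
Leg 2 (N35°W, 5 km): east 5 sin 325° = -2.87, north 5 cos 325° = 4.10
Net: 5.03 east, 5.35 north. Distance = √((5.03)² + (5.35)²) = 7.344 km.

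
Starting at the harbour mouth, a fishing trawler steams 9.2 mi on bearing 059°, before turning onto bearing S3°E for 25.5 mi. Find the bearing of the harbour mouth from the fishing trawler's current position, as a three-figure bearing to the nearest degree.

Leg 1 (059°, 9.2 mi): east 9.2 sin 59° = 7.89, north 9.2 cos 59° = 4.74
Leg 2 (S3°E, 25.5 mi): east 25.5 sin 177° = 1.33, north 25.5 cos 177° = -25.47
Net displacement: 9.22 east, -20.73 north. Direction back to start is (-9.22, 20.73): bearing = atan2(-9.22, 20.73) mod 360° = 336.02° ≈ 336°.

336°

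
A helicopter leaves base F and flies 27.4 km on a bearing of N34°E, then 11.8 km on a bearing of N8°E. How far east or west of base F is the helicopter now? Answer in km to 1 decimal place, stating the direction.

Leg 1 (N34°E, 27.4 km): east 27.4 sin 34° = 15.32, north 27.4 cos 34° = 22.72
Leg 2 (N8°E, 11.8 km): east 11.8 sin 8° = 1.64, north 11.8 cos 8° = 11.69
Net east component: 16.96 km.

17.0 km east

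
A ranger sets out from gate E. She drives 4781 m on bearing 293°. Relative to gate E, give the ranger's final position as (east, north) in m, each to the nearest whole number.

Leg 1 (293°, 4781 m): east 4781 sin 293° = -4400.93, north 4781 cos 293° = 1868.09
Summing: -4400.93 m east, 1868.09 m north → (-4401, 1868).

(-4401, 1868)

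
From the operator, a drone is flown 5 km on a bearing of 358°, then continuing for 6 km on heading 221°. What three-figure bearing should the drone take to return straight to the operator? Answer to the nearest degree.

097°

Leg 1 (358°, 5 km): east 5 sin 358° = -0.17, north 5 cos 358° = 5.00
Leg 2 (221°, 6 km): east 6 sin 221° = -3.94, north 6 cos 221° = -4.53
Net displacement: -4.11 east, 0.47 north. Direction back to start is (4.11, -0.47): bearing = atan2(4.11, -0.47) mod 360° = 96.50° ≈ 097°.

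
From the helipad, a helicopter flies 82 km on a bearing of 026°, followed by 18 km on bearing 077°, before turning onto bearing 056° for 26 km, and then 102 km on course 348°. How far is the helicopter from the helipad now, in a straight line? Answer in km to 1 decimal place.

199.5 km

Leg 1 (026°, 82 km): east 82 sin 26° = 35.95, north 82 cos 26° = 73.70
Leg 2 (077°, 18 km): east 18 sin 77° = 17.54, north 18 cos 77° = 4.05
Leg 3 (056°, 26 km): east 26 sin 56° = 21.55, north 26 cos 56° = 14.54
Leg 4 (348°, 102 km): east 102 sin 348° = -21.21, north 102 cos 348° = 99.77
Net: 53.83 east, 192.06 north. Distance = √((53.83)² + (192.06)²) = 199.462 km.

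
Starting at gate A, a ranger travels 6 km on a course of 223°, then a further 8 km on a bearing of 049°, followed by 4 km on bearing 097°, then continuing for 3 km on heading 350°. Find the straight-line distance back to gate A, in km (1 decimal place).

Leg 1 (223°, 6 km): east 6 sin 223° = -4.09, north 6 cos 223° = -4.39
Leg 2 (049°, 8 km): east 8 sin 49° = 6.04, north 8 cos 49° = 5.25
Leg 3 (097°, 4 km): east 4 sin 97° = 3.97, north 4 cos 97° = -0.49
Leg 4 (350°, 3 km): east 3 sin 350° = -0.52, north 3 cos 350° = 2.95
Net: 5.39 east, 3.33 north. Distance = √((5.39)² + (3.33)²) = 6.338 km.

6.3 km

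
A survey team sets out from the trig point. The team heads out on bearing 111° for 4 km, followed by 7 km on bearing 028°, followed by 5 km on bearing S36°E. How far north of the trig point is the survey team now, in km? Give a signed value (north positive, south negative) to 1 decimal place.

0.7 km

Leg 1 (111°, 4 km): east 4 sin 111° = 3.73, north 4 cos 111° = -1.43
Leg 2 (028°, 7 km): east 7 sin 28° = 3.29, north 7 cos 28° = 6.18
Leg 3 (S36°E, 5 km): east 5 sin 144° = 2.94, north 5 cos 144° = -4.05
Net north component: 0.70 km.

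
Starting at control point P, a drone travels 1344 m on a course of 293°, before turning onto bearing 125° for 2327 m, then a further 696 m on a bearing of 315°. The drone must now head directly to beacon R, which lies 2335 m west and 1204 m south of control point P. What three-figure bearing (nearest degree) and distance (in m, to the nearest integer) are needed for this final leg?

251°, 2664 m

Leg 1 (293°, 1344 m): east 1344 sin 293° = -1237.16, north 1344 cos 293° = 525.14
Leg 2 (125°, 2327 m): east 2327 sin 125° = 1906.17, north 2327 cos 125° = -1334.71
Leg 3 (315°, 696 m): east 696 sin 315° = -492.15, north 696 cos 315° = 492.15
Current position: (176.86, -317.42). Target: (-2335, -1204). Remaining: Δeast = -2511.86, Δnorth = -886.58.
Bearing = atan2(-2511.86, -886.58) mod 360° = 250.56°; distance = √((-2511.86)² + (-886.58)²) = 2663.732 m.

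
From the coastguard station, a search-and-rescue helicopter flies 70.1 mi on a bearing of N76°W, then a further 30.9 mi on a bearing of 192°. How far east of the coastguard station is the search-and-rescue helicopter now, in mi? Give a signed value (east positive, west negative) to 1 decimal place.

-74.4 mi

Leg 1 (N76°W, 70.1 mi): east 70.1 sin 284° = -68.02, north 70.1 cos 284° = 16.96
Leg 2 (192°, 30.9 mi): east 30.9 sin 192° = -6.42, north 30.9 cos 192° = -30.22
Net east component: -74.44 mi.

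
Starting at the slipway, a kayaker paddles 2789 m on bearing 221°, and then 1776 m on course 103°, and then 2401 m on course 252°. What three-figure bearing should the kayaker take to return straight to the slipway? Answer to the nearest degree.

Leg 1 (221°, 2789 m): east 2789 sin 221° = -1829.75, north 2789 cos 221° = -2104.89
Leg 2 (103°, 1776 m): east 1776 sin 103° = 1730.48, north 1776 cos 103° = -399.51
Leg 3 (252°, 2401 m): east 2401 sin 252° = -2283.49, north 2401 cos 252° = -741.95
Net displacement: -2382.75 east, -3246.35 north. Direction back to start is (2382.75, 3246.35): bearing = atan2(2382.75, 3246.35) mod 360° = 36.28° ≈ 036°.

036°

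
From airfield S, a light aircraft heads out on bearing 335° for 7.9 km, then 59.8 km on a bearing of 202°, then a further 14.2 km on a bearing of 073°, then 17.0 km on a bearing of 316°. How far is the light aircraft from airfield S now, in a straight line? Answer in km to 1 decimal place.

39.9 km

Leg 1 (335°, 7.9 km): east 7.9 sin 335° = -3.34, north 7.9 cos 335° = 7.16
Leg 2 (202°, 59.8 km): east 59.8 sin 202° = -22.40, north 59.8 cos 202° = -55.45
Leg 3 (073°, 14.2 km): east 14.2 sin 73° = 13.58, north 14.2 cos 73° = 4.15
Leg 4 (316°, 17.0 km): east 17.0 sin 316° = -11.81, north 17.0 cos 316° = 12.23
Net: -23.97 east, -31.91 north. Distance = √((-23.97)² + (-31.91)²) = 39.906 km.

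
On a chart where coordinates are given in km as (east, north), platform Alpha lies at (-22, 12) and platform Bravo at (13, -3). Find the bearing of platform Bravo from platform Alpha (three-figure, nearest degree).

113°

Δeast = 13 − -22 = 35.00; Δnorth = -3 − 12 = -15.00.
Bearing = atan2(Δeast, Δnorth) mod 360° = 113.20° ≈ 113°.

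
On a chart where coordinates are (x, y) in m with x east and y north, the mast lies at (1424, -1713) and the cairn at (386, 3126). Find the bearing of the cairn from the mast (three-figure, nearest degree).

348°

Δeast = 386 − 1424 = -1038.00; Δnorth = 3126 − -1713 = 4839.00.
Bearing = atan2(Δeast, Δnorth) mod 360° = 347.89° ≈ 348°.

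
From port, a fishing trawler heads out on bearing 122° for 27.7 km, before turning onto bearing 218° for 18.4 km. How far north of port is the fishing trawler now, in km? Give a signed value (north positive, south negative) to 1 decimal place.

Leg 1 (122°, 27.7 km): east 27.7 sin 122° = 23.49, north 27.7 cos 122° = -14.68
Leg 2 (218°, 18.4 km): east 18.4 sin 218° = -11.33, north 18.4 cos 218° = -14.50
Net north component: -29.18 km.

-29.2 km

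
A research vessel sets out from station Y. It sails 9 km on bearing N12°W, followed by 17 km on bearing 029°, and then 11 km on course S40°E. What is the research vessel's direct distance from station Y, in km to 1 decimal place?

Leg 1 (N12°W, 9 km): east 9 sin 348° = -1.87, north 9 cos 348° = 8.80
Leg 2 (029°, 17 km): east 17 sin 29° = 8.24, north 17 cos 29° = 14.87
Leg 3 (S40°E, 11 km): east 11 sin 140° = 7.07, north 11 cos 140° = -8.43
Net: 13.44 east, 15.25 north. Distance = √((13.44)² + (15.25)²) = 20.325 km.

20.3 km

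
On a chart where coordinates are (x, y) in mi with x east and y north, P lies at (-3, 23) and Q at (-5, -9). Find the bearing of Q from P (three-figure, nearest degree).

184°

Δeast = -5 − -3 = -2.00; Δnorth = -9 − 23 = -32.00.
Bearing = atan2(Δeast, Δnorth) mod 360° = 183.58° ≈ 184°.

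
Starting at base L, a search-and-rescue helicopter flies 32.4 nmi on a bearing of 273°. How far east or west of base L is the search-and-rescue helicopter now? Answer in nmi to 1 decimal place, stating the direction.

Leg 1 (273°, 32.4 nmi): east 32.4 sin 273° = -32.36, north 32.4 cos 273° = 1.70
Net east component: -32.36 nmi.

32.4 nmi west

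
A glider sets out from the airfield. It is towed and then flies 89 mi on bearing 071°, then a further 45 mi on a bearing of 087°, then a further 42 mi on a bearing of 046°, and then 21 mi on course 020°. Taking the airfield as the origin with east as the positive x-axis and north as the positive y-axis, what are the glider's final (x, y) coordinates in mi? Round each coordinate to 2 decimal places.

Leg 1 (071°, 89 mi): east 89 sin 71° = 84.15, north 89 cos 71° = 28.98
Leg 2 (087°, 45 mi): east 45 sin 87° = 44.94, north 45 cos 87° = 2.36
Leg 3 (046°, 42 mi): east 42 sin 46° = 30.21, north 42 cos 46° = 29.18
Leg 4 (020°, 21 mi): east 21 sin 20° = 7.18, north 21 cos 20° = 19.73
Summing: 166.48 mi east, 80.24 mi north → (166.48, 80.24).

(166.48, 80.24)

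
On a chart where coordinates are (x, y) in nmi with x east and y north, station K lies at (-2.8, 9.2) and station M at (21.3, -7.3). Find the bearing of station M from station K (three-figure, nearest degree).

124°

Δeast = 21.3 − -2.8 = 24.10; Δnorth = -7.3 − 9.2 = -16.50.
Bearing = atan2(Δeast, Δnorth) mod 360° = 124.40° ≈ 124°.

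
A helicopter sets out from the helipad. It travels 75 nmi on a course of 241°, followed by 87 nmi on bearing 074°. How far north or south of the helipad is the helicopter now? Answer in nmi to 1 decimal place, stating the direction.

12.4 nmi south

Leg 1 (241°, 75 nmi): east 75 sin 241° = -65.60, north 75 cos 241° = -36.36
Leg 2 (074°, 87 nmi): east 87 sin 74° = 83.63, north 87 cos 74° = 23.98
Net north component: -12.38 nmi.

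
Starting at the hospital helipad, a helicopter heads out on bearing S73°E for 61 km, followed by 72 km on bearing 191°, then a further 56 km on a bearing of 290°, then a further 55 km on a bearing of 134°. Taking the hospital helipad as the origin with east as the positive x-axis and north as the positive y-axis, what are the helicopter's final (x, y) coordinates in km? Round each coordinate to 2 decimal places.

Leg 1 (S73°E, 61 km): east 61 sin 107° = 58.33, north 61 cos 107° = -17.83
Leg 2 (191°, 72 km): east 72 sin 191° = -13.74, north 72 cos 191° = -70.68
Leg 3 (290°, 56 km): east 56 sin 290° = -52.62, north 56 cos 290° = 19.15
Leg 4 (134°, 55 km): east 55 sin 134° = 39.56, north 55 cos 134° = -38.21
Summing: 31.54 km east, -107.56 km north → (31.54, -107.56).

(31.54, -107.56)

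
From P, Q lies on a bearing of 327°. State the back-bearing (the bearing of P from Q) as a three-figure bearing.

Back-bearing = 327° − 180° = 147°.

147°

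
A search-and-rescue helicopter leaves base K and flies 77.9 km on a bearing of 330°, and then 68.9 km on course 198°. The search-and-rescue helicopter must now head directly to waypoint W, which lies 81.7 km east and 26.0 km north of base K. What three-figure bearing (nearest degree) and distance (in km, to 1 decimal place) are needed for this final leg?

Leg 1 (330°, 77.9 km): east 77.9 sin 330° = -38.95, north 77.9 cos 330° = 67.46
Leg 2 (198°, 68.9 km): east 68.9 sin 198° = -21.29, north 68.9 cos 198° = -65.53
Current position: (-60.24, 1.94). Target: (81.7, 26.0). Remaining: Δeast = 141.94, Δnorth = 24.06.
Bearing = atan2(141.94, 24.06) mod 360° = 80.38°; distance = √((141.94)² + (24.06)²) = 143.967 km.

080°, 144.0 km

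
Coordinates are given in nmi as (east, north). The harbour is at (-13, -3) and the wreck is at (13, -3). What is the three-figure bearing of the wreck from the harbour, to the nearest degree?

Δeast = 13 − -13 = 26.00; Δnorth = -3 − -3 = 0.00.
Bearing = atan2(Δeast, Δnorth) mod 360° = 90.00° ≈ 090°.

090°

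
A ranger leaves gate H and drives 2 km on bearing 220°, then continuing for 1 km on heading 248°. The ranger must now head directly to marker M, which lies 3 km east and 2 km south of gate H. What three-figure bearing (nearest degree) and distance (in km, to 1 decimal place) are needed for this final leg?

Leg 1 (220°, 2 km): east 2 sin 220° = -1.29, north 2 cos 220° = -1.53
Leg 2 (248°, 1 km): east 1 sin 248° = -0.93, north 1 cos 248° = -0.37
Current position: (-2.21, -1.91). Target: (3, -2). Remaining: Δeast = 5.21, Δnorth = -0.09.
Bearing = atan2(5.21, -0.09) mod 360° = 91.03°; distance = √((5.21)² + (-0.09)²) = 5.214 km.

091°, 5.2 km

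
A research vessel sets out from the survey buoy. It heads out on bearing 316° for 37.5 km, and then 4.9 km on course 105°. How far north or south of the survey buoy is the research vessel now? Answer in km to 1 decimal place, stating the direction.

25.7 km north

Leg 1 (316°, 37.5 km): east 37.5 sin 316° = -26.05, north 37.5 cos 316° = 26.98
Leg 2 (105°, 4.9 km): east 4.9 sin 105° = 4.73, north 4.9 cos 105° = -1.27
Net north component: 25.71 km.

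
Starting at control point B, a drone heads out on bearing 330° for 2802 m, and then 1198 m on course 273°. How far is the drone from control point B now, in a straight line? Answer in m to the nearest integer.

Leg 1 (330°, 2802 m): east 2802 sin 330° = -1401.00, north 2802 cos 330° = 2426.60
Leg 2 (273°, 1198 m): east 1198 sin 273° = -1196.36, north 1198 cos 273° = 62.70
Net: -2597.36 east, 2489.30 north. Distance = √((-2597.36)² + (2489.30)²) = 3597.623 m.

3598 m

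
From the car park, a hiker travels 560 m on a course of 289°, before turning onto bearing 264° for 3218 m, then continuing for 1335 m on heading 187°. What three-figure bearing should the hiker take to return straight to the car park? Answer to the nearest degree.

Leg 1 (289°, 560 m): east 560 sin 289° = -529.49, north 560 cos 289° = 182.32
Leg 2 (264°, 3218 m): east 3218 sin 264° = -3200.37, north 3218 cos 264° = -336.37
Leg 3 (187°, 1335 m): east 1335 sin 187° = -162.70, north 1335 cos 187° = -1325.05
Net displacement: -3892.56 east, -1479.10 north. Direction back to start is (3892.56, 1479.10): bearing = atan2(3892.56, 1479.10) mod 360° = 69.19° ≈ 069°.

069°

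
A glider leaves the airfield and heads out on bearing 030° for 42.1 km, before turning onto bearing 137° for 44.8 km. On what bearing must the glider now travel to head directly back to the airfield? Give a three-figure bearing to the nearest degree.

Leg 1 (030°, 42.1 km): east 42.1 sin 30° = 21.05, north 42.1 cos 30° = 36.46
Leg 2 (137°, 44.8 km): east 44.8 sin 137° = 30.55, north 44.8 cos 137° = -32.76
Net displacement: 51.60 east, 3.70 north. Direction back to start is (-51.60, -3.70): bearing = atan2(-51.60, -3.70) mod 360° = 265.90° ≈ 266°.

266°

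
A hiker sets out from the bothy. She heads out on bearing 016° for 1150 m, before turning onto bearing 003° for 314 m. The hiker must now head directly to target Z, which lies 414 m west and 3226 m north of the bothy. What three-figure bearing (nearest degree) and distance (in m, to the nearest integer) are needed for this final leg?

Leg 1 (016°, 1150 m): east 1150 sin 16° = 316.98, north 1150 cos 16° = 1105.45
Leg 2 (003°, 314 m): east 314 sin 3° = 16.43, north 314 cos 3° = 313.57
Current position: (333.42, 1419.02). Target: (-414, 3226). Remaining: Δeast = -747.42, Δnorth = 1806.98.
Bearing = atan2(-747.42, 1806.98) mod 360° = 337.53°; distance = √((-747.42)² + (1806.98)²) = 1955.455 m.

338°, 1955 m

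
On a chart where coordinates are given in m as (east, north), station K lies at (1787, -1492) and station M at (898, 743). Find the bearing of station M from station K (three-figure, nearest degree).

Δeast = 898 − 1787 = -889.00; Δnorth = 743 − -1492 = 2235.00.
Bearing = atan2(Δeast, Δnorth) mod 360° = 338.31° ≈ 338°.

338°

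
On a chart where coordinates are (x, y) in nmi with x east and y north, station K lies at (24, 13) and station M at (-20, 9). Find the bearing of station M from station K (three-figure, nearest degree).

265°

Δeast = -20 − 24 = -44.00; Δnorth = 9 − 13 = -4.00.
Bearing = atan2(Δeast, Δnorth) mod 360° = 264.81° ≈ 265°.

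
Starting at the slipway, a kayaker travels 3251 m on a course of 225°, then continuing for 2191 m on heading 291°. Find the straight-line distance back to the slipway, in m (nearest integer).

Leg 1 (225°, 3251 m): east 3251 sin 225° = -2298.80, north 3251 cos 225° = -2298.80
Leg 2 (291°, 2191 m): east 2191 sin 291° = -2045.47, north 2191 cos 291° = 785.18
Net: -4344.28 east, -1513.62 north. Distance = √((-4344.28)² + (-1513.62)²) = 4600.413 m.

4600 m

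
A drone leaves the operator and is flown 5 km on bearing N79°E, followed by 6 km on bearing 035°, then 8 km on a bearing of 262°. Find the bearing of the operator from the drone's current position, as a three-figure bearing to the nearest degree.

Leg 1 (N79°E, 5 km): east 5 sin 79° = 4.91, north 5 cos 79° = 0.95
Leg 2 (035°, 6 km): east 6 sin 35° = 3.44, north 6 cos 35° = 4.91
Leg 3 (262°, 8 km): east 8 sin 262° = -7.92, north 8 cos 262° = -1.11
Net displacement: 0.43 east, 4.76 north. Direction back to start is (-0.43, -4.76): bearing = atan2(-0.43, -4.76) mod 360° = 185.14° ≈ 185°.

185°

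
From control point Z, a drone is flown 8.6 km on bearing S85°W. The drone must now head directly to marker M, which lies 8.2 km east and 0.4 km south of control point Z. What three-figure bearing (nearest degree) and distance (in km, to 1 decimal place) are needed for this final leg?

089°, 16.8 km

Leg 1 (S85°W, 8.6 km): east 8.6 sin 265° = -8.57, north 8.6 cos 265° = -0.75
Current position: (-8.57, -0.75). Target: (8.2, -0.4). Remaining: Δeast = 16.77, Δnorth = 0.35.
Bearing = atan2(16.77, 0.35) mod 360° = 88.81°; distance = √((16.77)² + (0.35)²) = 16.771 km.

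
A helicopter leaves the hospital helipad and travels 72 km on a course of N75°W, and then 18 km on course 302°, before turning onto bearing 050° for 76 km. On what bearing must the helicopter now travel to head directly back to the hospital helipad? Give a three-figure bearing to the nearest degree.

Leg 1 (N75°W, 72 km): east 72 sin 285° = -69.55, north 72 cos 285° = 18.63
Leg 2 (302°, 18 km): east 18 sin 302° = -15.26, north 18 cos 302° = 9.54
Leg 3 (050°, 76 km): east 76 sin 50° = 58.22, north 76 cos 50° = 48.85
Net displacement: -26.59 east, 77.03 north. Direction back to start is (26.59, -77.03): bearing = atan2(26.59, -77.03) mod 360° = 160.95° ≈ 161°.

161°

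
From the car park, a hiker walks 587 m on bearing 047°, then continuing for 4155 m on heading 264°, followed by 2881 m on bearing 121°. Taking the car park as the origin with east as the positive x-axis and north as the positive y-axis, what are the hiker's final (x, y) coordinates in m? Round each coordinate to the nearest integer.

(-1233, -1518)

Leg 1 (047°, 587 m): east 587 sin 47° = 429.30, north 587 cos 47° = 400.33
Leg 2 (264°, 4155 m): east 4155 sin 264° = -4132.24, north 4155 cos 264° = -434.32
Leg 3 (121°, 2881 m): east 2881 sin 121° = 2469.50, north 2881 cos 121° = -1483.82
Summing: -1233.43 m east, -1517.81 m north → (-1233, -1518).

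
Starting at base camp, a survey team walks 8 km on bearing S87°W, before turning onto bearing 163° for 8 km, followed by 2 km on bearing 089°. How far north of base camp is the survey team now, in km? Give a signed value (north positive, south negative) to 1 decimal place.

-8.0 km

Leg 1 (S87°W, 8 km): east 8 sin 267° = -7.99, north 8 cos 267° = -0.42
Leg 2 (163°, 8 km): east 8 sin 163° = 2.34, north 8 cos 163° = -7.65
Leg 3 (089°, 2 km): east 2 sin 89° = 2.00, north 2 cos 89° = 0.03
Net north component: -8.03 km.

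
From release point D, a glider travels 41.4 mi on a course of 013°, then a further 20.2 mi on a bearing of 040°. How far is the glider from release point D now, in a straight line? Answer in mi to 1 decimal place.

Leg 1 (013°, 41.4 mi): east 41.4 sin 13° = 9.31, north 41.4 cos 13° = 40.34
Leg 2 (040°, 20.2 mi): east 20.2 sin 40° = 12.98, north 20.2 cos 40° = 15.47
Net: 22.30 east, 55.81 north. Distance = √((22.30)² + (55.81)²) = 60.102 mi.

60.1 mi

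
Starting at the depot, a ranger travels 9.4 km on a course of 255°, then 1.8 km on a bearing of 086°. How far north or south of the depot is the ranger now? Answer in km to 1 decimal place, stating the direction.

Leg 1 (255°, 9.4 km): east 9.4 sin 255° = -9.08, north 9.4 cos 255° = -2.43
Leg 2 (086°, 1.8 km): east 1.8 sin 86° = 1.80, north 1.8 cos 86° = 0.13
Net north component: -2.31 km.

2.3 km south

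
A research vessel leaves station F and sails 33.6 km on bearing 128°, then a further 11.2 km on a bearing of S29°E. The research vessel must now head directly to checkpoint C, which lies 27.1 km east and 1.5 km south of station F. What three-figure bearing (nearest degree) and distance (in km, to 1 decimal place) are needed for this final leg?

Leg 1 (128°, 33.6 km): east 33.6 sin 128° = 26.48, north 33.6 cos 128° = -20.69
Leg 2 (S29°E, 11.2 km): east 11.2 sin 151° = 5.43, north 11.2 cos 151° = -9.80
Current position: (31.91, -30.48). Target: (27.1, -1.5). Remaining: Δeast = -4.81, Δnorth = 28.98.
Bearing = atan2(-4.81, 28.98) mod 360° = 350.58°; distance = √((-4.81)² + (28.98)²) = 29.378 km.

351°, 29.4 km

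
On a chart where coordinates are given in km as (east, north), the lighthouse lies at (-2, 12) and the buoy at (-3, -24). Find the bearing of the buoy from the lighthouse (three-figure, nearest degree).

Δeast = -3 − -2 = -1.00; Δnorth = -24 − 12 = -36.00.
Bearing = atan2(Δeast, Δnorth) mod 360° = 181.59° ≈ 182°.

182°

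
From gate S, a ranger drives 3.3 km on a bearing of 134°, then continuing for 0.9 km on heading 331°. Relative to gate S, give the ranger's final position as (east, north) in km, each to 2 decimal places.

Leg 1 (134°, 3.3 km): east 3.3 sin 134° = 2.37, north 3.3 cos 134° = -2.29
Leg 2 (331°, 0.9 km): east 0.9 sin 331° = -0.44, north 0.9 cos 331° = 0.79
Summing: 1.94 km east, -1.51 km north → (1.94, -1.51).

(1.94, -1.51)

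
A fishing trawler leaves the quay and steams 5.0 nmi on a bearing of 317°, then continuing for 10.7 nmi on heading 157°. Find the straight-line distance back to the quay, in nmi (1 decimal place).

Leg 1 (317°, 5.0 nmi): east 5.0 sin 317° = -3.41, north 5.0 cos 317° = 3.66
Leg 2 (157°, 10.7 nmi): east 10.7 sin 157° = 4.18, north 10.7 cos 157° = -9.85
Net: 0.77 east, -6.19 north. Distance = √((0.77)² + (-6.19)²) = 6.240 nmi.

6.2 nmi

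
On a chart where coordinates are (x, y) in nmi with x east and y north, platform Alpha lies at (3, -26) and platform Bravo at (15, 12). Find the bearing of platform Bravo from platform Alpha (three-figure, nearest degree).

018°

Δeast = 15 − 3 = 12.00; Δnorth = 12 − -26 = 38.00.
Bearing = atan2(Δeast, Δnorth) mod 360° = 17.53° ≈ 018°.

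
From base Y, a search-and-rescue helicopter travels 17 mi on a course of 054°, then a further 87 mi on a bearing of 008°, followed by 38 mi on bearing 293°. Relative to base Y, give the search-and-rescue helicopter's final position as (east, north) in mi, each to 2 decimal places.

Leg 1 (054°, 17 mi): east 17 sin 54° = 13.75, north 17 cos 54° = 9.99
Leg 2 (008°, 87 mi): east 87 sin 8° = 12.11, north 87 cos 8° = 86.15
Leg 3 (293°, 38 mi): east 38 sin 293° = -34.98, north 38 cos 293° = 14.85
Summing: -9.12 mi east, 110.99 mi north → (-9.12, 110.99).

(-9.12, 110.99)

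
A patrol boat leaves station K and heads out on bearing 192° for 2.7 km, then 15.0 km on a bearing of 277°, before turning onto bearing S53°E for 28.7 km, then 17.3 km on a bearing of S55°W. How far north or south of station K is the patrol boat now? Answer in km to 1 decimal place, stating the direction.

Leg 1 (192°, 2.7 km): east 2.7 sin 192° = -0.56, north 2.7 cos 192° = -2.64
Leg 2 (277°, 15.0 km): east 15.0 sin 277° = -14.89, north 15.0 cos 277° = 1.83
Leg 3 (S53°E, 28.7 km): east 28.7 sin 127° = 22.92, north 28.7 cos 127° = -17.27
Leg 4 (S55°W, 17.3 km): east 17.3 sin 235° = -14.17, north 17.3 cos 235° = -9.92
Net north component: -28.01 km.

28.0 km south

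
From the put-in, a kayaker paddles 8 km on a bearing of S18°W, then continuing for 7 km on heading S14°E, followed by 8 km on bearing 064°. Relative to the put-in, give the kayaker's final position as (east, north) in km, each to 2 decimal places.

(6.41, -10.89)

Leg 1 (S18°W, 8 km): east 8 sin 198° = -2.47, north 8 cos 198° = -7.61
Leg 2 (S14°E, 7 km): east 7 sin 166° = 1.69, north 7 cos 166° = -6.79
Leg 3 (064°, 8 km): east 8 sin 64° = 7.19, north 8 cos 64° = 3.51
Summing: 6.41 km east, -10.89 km north → (6.41, -10.89).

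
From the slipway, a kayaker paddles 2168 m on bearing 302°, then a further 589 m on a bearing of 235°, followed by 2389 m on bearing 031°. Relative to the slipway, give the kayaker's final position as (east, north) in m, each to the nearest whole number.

Leg 1 (302°, 2168 m): east 2168 sin 302° = -1838.57, north 2168 cos 302° = 1148.86
Leg 2 (235°, 589 m): east 589 sin 235° = -482.48, north 589 cos 235° = -337.84
Leg 3 (031°, 2389 m): east 2389 sin 31° = 1230.43, north 2389 cos 31° = 2047.77
Summing: -1090.62 m east, 2858.80 m north → (-1091, 2859).

(-1091, 2859)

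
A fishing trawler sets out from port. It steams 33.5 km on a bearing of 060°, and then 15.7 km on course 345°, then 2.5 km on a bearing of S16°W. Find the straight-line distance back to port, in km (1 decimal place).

38.2 km

Leg 1 (060°, 33.5 km): east 33.5 sin 60° = 29.01, north 33.5 cos 60° = 16.75
Leg 2 (345°, 15.7 km): east 15.7 sin 345° = -4.06, north 15.7 cos 345° = 15.17
Leg 3 (S16°W, 2.5 km): east 2.5 sin 196° = -0.69, north 2.5 cos 196° = -2.40
Net: 24.26 east, 29.51 north. Distance = √((24.26)² + (29.51)²) = 38.203 km.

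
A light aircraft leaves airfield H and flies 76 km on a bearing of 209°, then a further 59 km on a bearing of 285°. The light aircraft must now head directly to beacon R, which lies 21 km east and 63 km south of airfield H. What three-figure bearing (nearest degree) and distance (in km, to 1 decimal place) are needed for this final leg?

Leg 1 (209°, 76 km): east 76 sin 209° = -36.85, north 76 cos 209° = -66.47
Leg 2 (285°, 59 km): east 59 sin 285° = -56.99, north 59 cos 285° = 15.27
Current position: (-93.84, -51.20). Target: (21, -63). Remaining: Δeast = 114.84, Δnorth = -11.80.
Bearing = atan2(114.84, -11.80) mod 360° = 95.87°; distance = √((114.84)² + (-11.80)²) = 115.440 km.

096°, 115.4 km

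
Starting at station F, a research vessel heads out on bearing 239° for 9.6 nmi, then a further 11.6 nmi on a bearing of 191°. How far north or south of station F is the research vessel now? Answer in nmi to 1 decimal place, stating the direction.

16.3 nmi south

Leg 1 (239°, 9.6 nmi): east 9.6 sin 239° = -8.23, north 9.6 cos 239° = -4.94
Leg 2 (191°, 11.6 nmi): east 11.6 sin 191° = -2.21, north 11.6 cos 191° = -11.39
Net north component: -16.33 nmi.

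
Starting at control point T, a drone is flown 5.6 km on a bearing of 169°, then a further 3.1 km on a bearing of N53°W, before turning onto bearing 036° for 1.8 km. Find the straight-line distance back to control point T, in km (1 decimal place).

2.2 km

Leg 1 (169°, 5.6 km): east 5.6 sin 169° = 1.07, north 5.6 cos 169° = -5.50
Leg 2 (N53°W, 3.1 km): east 3.1 sin 307° = -2.48, north 3.1 cos 307° = 1.87
Leg 3 (036°, 1.8 km): east 1.8 sin 36° = 1.06, north 1.8 cos 36° = 1.46
Net: -0.35 east, -2.18 north. Distance = √((-0.35)² + (-2.18)²) = 2.203 km.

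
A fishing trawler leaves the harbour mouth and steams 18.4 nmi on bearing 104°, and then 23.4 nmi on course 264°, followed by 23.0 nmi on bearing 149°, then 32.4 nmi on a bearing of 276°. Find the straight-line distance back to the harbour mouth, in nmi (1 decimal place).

34.7 nmi

Leg 1 (104°, 18.4 nmi): east 18.4 sin 104° = 17.85, north 18.4 cos 104° = -4.45
Leg 2 (264°, 23.4 nmi): east 23.4 sin 264° = -23.27, north 23.4 cos 264° = -2.45
Leg 3 (149°, 23.0 nmi): east 23.0 sin 149° = 11.85, north 23.0 cos 149° = -19.71
Leg 4 (276°, 32.4 nmi): east 32.4 sin 276° = -32.22, north 32.4 cos 276° = 3.39
Net: -25.80 east, -23.23 north. Distance = √((-25.80)² + (-23.23)²) = 34.710 nmi.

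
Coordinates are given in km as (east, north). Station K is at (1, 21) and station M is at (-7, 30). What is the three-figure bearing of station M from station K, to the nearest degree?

Δeast = -7 − 1 = -8.00; Δnorth = 30 − 21 = 9.00.
Bearing = atan2(Δeast, Δnorth) mod 360° = 318.37° ≈ 318°.

318°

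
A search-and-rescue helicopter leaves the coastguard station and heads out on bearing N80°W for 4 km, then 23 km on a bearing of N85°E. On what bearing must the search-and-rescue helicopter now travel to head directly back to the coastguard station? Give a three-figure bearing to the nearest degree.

262°

Leg 1 (N80°W, 4 km): east 4 sin 280° = -3.94, north 4 cos 280° = 0.69
Leg 2 (N85°E, 23 km): east 23 sin 85° = 22.91, north 23 cos 85° = 2.00
Net displacement: 18.97 east, 2.70 north. Direction back to start is (-18.97, -2.70): bearing = atan2(-18.97, -2.70) mod 360° = 261.90° ≈ 262°.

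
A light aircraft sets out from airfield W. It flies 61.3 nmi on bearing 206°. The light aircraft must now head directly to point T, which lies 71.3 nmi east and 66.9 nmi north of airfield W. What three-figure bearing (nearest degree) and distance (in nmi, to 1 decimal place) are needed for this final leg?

Leg 1 (206°, 61.3 nmi): east 61.3 sin 206° = -26.87, north 61.3 cos 206° = -55.10
Current position: (-26.87, -55.10). Target: (71.3, 66.9). Remaining: Δeast = 98.17, Δnorth = 122.00.
Bearing = atan2(98.17, 122.00) mod 360° = 38.82°; distance = √((98.17)² + (122.00)²) = 156.591 nmi.

039°, 156.6 nmi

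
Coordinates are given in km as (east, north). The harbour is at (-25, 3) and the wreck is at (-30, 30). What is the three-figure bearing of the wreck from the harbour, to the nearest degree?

Δeast = -30 − -25 = -5.00; Δnorth = 30 − 3 = 27.00.
Bearing = atan2(Δeast, Δnorth) mod 360° = 349.51° ≈ 350°.

350°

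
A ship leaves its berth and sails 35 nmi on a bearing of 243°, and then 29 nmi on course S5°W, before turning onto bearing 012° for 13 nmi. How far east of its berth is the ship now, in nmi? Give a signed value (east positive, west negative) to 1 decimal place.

-31.0 nmi

Leg 1 (243°, 35 nmi): east 35 sin 243° = -31.19, north 35 cos 243° = -15.89
Leg 2 (S5°W, 29 nmi): east 29 sin 185° = -2.53, north 29 cos 185° = -28.89
Leg 3 (012°, 13 nmi): east 13 sin 12° = 2.70, north 13 cos 12° = 12.72
Net east component: -31.01 nmi.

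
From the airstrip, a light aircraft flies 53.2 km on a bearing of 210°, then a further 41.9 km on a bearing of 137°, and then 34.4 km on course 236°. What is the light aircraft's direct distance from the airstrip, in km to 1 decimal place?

Leg 1 (210°, 53.2 km): east 53.2 sin 210° = -26.60, north 53.2 cos 210° = -46.07
Leg 2 (137°, 41.9 km): east 41.9 sin 137° = 28.58, north 41.9 cos 137° = -30.64
Leg 3 (236°, 34.4 km): east 34.4 sin 236° = -28.52, north 34.4 cos 236° = -19.24
Net: -26.54 east, -95.95 north. Distance = √((-26.54)² + (-95.95)²) = 99.556 km.

99.6 km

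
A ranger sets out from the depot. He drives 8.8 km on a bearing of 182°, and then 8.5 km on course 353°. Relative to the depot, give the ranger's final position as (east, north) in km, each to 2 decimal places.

(-1.34, -0.36)

Leg 1 (182°, 8.8 km): east 8.8 sin 182° = -0.31, north 8.8 cos 182° = -8.79
Leg 2 (353°, 8.5 km): east 8.5 sin 353° = -1.04, north 8.5 cos 353° = 8.44
Summing: -1.34 km east, -0.36 km north → (-1.34, -0.36).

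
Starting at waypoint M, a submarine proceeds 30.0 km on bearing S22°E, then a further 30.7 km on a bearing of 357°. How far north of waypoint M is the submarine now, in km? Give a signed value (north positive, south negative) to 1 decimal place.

2.8 km

Leg 1 (S22°E, 30.0 km): east 30.0 sin 158° = 11.24, north 30.0 cos 158° = -27.82
Leg 2 (357°, 30.7 km): east 30.7 sin 357° = -1.61, north 30.7 cos 357° = 30.66
Net north component: 2.84 km.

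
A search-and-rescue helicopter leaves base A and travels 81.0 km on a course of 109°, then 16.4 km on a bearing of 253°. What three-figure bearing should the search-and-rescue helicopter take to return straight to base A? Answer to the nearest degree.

Leg 1 (109°, 81.0 km): east 81.0 sin 109° = 76.59, north 81.0 cos 109° = -26.37
Leg 2 (253°, 16.4 km): east 16.4 sin 253° = -15.68, north 16.4 cos 253° = -4.79
Net displacement: 60.90 east, -31.17 north. Direction back to start is (-60.90, 31.17): bearing = atan2(-60.90, 31.17) mod 360° = 297.10° ≈ 297°.

297°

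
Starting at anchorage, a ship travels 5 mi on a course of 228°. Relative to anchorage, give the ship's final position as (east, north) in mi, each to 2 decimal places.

Leg 1 (228°, 5 mi): east 5 sin 228° = -3.72, north 5 cos 228° = -3.35
Summing: -3.72 mi east, -3.35 mi north → (-3.72, -3.35).

(-3.72, -3.35)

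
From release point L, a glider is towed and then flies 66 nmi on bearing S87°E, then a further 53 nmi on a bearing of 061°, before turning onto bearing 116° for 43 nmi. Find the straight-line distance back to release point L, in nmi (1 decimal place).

151.0 nmi

Leg 1 (S87°E, 66 nmi): east 66 sin 93° = 65.91, north 66 cos 93° = -3.45
Leg 2 (061°, 53 nmi): east 53 sin 61° = 46.35, north 53 cos 61° = 25.69
Leg 3 (116°, 43 nmi): east 43 sin 116° = 38.65, north 43 cos 116° = -18.85
Net: 150.91 east, 3.39 north. Distance = √((150.91)² + (3.39)²) = 150.951 nmi.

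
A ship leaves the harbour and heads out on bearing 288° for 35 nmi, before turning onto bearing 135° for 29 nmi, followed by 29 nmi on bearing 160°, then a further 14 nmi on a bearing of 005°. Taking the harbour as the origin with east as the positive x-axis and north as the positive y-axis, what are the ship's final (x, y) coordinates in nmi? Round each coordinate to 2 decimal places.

(-1.64, -22.99)

Leg 1 (288°, 35 nmi): east 35 sin 288° = -33.29, north 35 cos 288° = 10.82
Leg 2 (135°, 29 nmi): east 29 sin 135° = 20.51, north 29 cos 135° = -20.51
Leg 3 (160°, 29 nmi): east 29 sin 160° = 9.92, north 29 cos 160° = -27.25
Leg 4 (005°, 14 nmi): east 14 sin 5° = 1.22, north 14 cos 5° = 13.95
Summing: -1.64 nmi east, -22.99 nmi north → (-1.64, -22.99).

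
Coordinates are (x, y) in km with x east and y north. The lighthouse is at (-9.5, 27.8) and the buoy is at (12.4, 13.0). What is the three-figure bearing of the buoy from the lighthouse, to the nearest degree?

124°

Δeast = 12.4 − -9.5 = 21.90; Δnorth = 13.0 − 27.8 = -14.80.
Bearing = atan2(Δeast, Δnorth) mod 360° = 124.05° ≈ 124°.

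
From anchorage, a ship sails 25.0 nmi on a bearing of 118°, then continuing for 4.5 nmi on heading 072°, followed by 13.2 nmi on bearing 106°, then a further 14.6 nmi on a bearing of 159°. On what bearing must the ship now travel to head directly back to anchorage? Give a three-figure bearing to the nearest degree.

302°

Leg 1 (118°, 25.0 nmi): east 25.0 sin 118° = 22.07, north 25.0 cos 118° = -11.74
Leg 2 (072°, 4.5 nmi): east 4.5 sin 72° = 4.28, north 4.5 cos 72° = 1.39
Leg 3 (106°, 13.2 nmi): east 13.2 sin 106° = 12.69, north 13.2 cos 106° = -3.64
Leg 4 (159°, 14.6 nmi): east 14.6 sin 159° = 5.23, north 14.6 cos 159° = -13.63
Net displacement: 44.27 east, -27.61 north. Direction back to start is (-44.27, 27.61): bearing = atan2(-44.27, 27.61) mod 360° = 301.95° ≈ 302°.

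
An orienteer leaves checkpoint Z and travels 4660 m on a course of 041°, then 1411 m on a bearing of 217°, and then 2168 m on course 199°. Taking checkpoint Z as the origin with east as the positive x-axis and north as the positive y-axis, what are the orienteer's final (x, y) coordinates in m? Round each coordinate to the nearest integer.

Leg 1 (041°, 4660 m): east 4660 sin 41° = 3057.24, north 4660 cos 41° = 3516.95
Leg 2 (217°, 1411 m): east 1411 sin 217° = -849.16, north 1411 cos 217° = -1126.87
Leg 3 (199°, 2168 m): east 2168 sin 199° = -705.83, north 2168 cos 199° = -2049.88
Summing: 1502.24 m east, 340.19 m north → (1502, 340).

(1502, 340)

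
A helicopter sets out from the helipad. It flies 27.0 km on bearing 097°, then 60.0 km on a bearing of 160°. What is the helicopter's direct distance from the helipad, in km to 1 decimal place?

Leg 1 (097°, 27.0 km): east 27.0 sin 97° = 26.80, north 27.0 cos 97° = -3.29
Leg 2 (160°, 60.0 km): east 60.0 sin 160° = 20.52, north 60.0 cos 160° = -56.38
Net: 47.32 east, -59.67 north. Distance = √((47.32)² + (-59.67)²) = 76.157 km.

76.2 km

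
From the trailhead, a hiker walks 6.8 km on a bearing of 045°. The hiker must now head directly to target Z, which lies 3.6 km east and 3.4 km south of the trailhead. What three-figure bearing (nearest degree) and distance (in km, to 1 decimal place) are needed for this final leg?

188°, 8.3 km

Leg 1 (045°, 6.8 km): east 6.8 sin 45° = 4.81, north 6.8 cos 45° = 4.81
Current position: (4.81, 4.81). Target: (3.6, -3.4). Remaining: Δeast = -1.21, Δnorth = -8.21.
Bearing = atan2(-1.21, -8.21) mod 360° = 188.37°; distance = √((-1.21)² + (-8.21)²) = 8.297 km.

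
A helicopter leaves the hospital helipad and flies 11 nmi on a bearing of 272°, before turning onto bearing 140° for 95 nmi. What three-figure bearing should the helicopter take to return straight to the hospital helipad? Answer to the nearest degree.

325°

Leg 1 (272°, 11 nmi): east 11 sin 272° = -10.99, north 11 cos 272° = 0.38
Leg 2 (140°, 95 nmi): east 95 sin 140° = 61.06, north 95 cos 140° = -72.77
Net displacement: 50.07 east, -72.39 north. Direction back to start is (-50.07, 72.39): bearing = atan2(-50.07, 72.39) mod 360° = 325.33° ≈ 325°.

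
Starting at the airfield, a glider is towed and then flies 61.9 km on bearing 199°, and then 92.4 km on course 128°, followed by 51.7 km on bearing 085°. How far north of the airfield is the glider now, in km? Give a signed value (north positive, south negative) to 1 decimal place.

-110.9 km

Leg 1 (199°, 61.9 km): east 61.9 sin 199° = -20.15, north 61.9 cos 199° = -58.53
Leg 2 (128°, 92.4 km): east 92.4 sin 128° = 72.81, north 92.4 cos 128° = -56.89
Leg 3 (085°, 51.7 km): east 51.7 sin 85° = 51.50, north 51.7 cos 85° = 4.51
Net north component: -110.91 km.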